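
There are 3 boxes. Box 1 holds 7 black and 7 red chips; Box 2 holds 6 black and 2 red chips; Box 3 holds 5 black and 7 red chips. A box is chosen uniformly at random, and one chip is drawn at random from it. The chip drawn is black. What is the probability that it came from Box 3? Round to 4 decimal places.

P(black|Box 1) = 0.5; P(black|Box 2) = 0.75; P(black|Box 3) = 0.4167.
Prior × likelihood for each source: 0.333333·0.5=0.1667, 0.333333·0.75=0.2500, 0.333333·0.4167=0.1389. Summing gives P(black) = 0.55556.
P(Box 3 | black) = 0.1389 / 0.55556 = 0.2500.

Posterior probability ≈ 0.2500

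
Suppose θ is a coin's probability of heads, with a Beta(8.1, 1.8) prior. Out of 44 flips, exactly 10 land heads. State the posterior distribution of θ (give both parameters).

Observing 10 successes and 34 failures updates Beta(8.1, 1.8) by adding the success and failure counts to the two shape parameters: α = 8.1+10 = 18.1, β = 1.8+34 = 35.8.

Posterior: Beta(18.1, 35.8)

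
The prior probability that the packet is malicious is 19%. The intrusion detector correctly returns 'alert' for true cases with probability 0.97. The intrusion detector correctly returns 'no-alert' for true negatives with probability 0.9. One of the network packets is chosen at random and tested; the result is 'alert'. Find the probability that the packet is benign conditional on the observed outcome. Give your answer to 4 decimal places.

P(¬H | E) ≈ 0.3053

Write H for 'the packet is malicious'. Prior odds H:¬H = 0.19/0.81 = 0.23457. For the 'alert' outcome, the likelihood ratio is 0.97/0.1 = 9.7000.
Posterior odds = 0.23457 × 9.7000 = 2.2753, so P(H|E) = 2.2753/(1+2.2753) = 0.6947. Then P(¬H|E) = 1 − 0.6947 = 0.3053.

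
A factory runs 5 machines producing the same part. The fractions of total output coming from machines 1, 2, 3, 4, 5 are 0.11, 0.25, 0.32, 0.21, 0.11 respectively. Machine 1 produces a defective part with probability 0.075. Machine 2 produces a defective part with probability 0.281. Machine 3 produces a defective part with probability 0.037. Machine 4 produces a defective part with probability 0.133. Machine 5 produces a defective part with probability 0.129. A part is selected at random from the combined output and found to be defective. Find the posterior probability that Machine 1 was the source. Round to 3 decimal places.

P(defective|M1) = 0.075; P(defective|M2) = 0.281; P(defective|M3) = 0.037; P(defective|M4) = 0.133; P(defective|M5) = 0.129.
Prior × likelihood for each source: 0.11·0.075=0.008250, 0.25·0.281=0.07025, 0.32·0.037=0.01184, 0.21·0.133=0.02793, 0.11·0.129=0.01419. Summing gives P(defective) = 0.13246.
P(Machine 1 | defective) = 0.008250 / 0.13246 = 0.062.

Posterior probability ≈ 0.062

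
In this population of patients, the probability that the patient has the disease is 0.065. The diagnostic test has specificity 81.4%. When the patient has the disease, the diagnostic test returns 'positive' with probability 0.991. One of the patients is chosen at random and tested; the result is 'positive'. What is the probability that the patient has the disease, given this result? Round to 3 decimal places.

Let H be the event that the patient has the disease. P(H) = 0.065, so P(¬H) = 0.935. With E the 'positive' result, P(E|H) = 0.991 and P(E|¬H) = 0.186.
P(E) = 0.991·0.065 + 0.186·0.935 = 0.064415 + 0.17391 = 0.23833.
By Bayes' theorem, P(H|E) = 0.064415 / 0.23833 = 0.270.

P(H | E) ≈ 0.270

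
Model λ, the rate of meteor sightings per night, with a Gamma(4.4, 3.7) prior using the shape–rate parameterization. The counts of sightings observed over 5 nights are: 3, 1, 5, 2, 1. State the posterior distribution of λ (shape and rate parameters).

Total count ∑xᵢ = 12 over n = 5 nights.
Gamma is conjugate to the Poisson likelihood: posterior is Gamma(shape = 4.4+12 = 16.4, rate = 3.7+5 = 8.7).

Posterior: Gamma(shape=16.4, rate=8.7)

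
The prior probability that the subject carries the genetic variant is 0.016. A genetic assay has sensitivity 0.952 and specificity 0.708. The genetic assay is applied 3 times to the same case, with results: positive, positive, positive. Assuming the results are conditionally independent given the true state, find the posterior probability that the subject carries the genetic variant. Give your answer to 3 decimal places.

With H the event that the subject carries the genetic variant, the joint likelihood of the observed sequence is P(data|H) = 0.952·0.952·0.952 = 0.86280 and P(data|¬H) = 0.292·0.292·0.292 = 0.024897.
Bayes: P(H|data) = 0.016·0.86280 / (0.016·0.86280 + 0.984·0.024897) = 0.013805/0.038304 = 0.3604.

Posterior P(H) ≈ 0.360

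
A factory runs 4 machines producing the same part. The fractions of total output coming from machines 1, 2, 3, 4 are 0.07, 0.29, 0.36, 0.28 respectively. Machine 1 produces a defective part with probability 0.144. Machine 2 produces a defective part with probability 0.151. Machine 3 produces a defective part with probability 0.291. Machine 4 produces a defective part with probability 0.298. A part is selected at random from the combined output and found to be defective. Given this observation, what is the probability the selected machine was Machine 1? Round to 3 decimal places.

P(defective|M1) = 0.144; P(defective|M2) = 0.151; P(defective|M3) = 0.291; P(defective|M4) = 0.298.
Prior × likelihood for each source: 0.07·0.144=0.01008, 0.29·0.151=0.04379, 0.36·0.291=0.1048, 0.28·0.298=0.08344. Summing gives P(defective) = 0.24207.
P(Machine 1 | defective) = 0.01008 / 0.24207 = 0.042.

Posterior probability ≈ 0.042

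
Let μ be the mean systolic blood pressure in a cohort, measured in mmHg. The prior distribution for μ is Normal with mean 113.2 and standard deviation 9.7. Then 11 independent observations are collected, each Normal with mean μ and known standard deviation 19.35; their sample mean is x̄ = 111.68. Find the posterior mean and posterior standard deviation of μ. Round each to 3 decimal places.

Posterior mean ≈ 112.084; posterior SD ≈ 5.000

Prior precision 1/τ₀² = 1/9.7² = 0.0106281; data precision n/σ² = 11/19.35² = 0.0293786.
Posterior precision = 0.0106281 + 0.0293786 = 0.0400067, giving posterior SD = 1/√0.0400067 = 5.000.
Posterior mean = (0.0106281·113.2 + 0.0293786·111.68) / 0.0400067 = 112.084.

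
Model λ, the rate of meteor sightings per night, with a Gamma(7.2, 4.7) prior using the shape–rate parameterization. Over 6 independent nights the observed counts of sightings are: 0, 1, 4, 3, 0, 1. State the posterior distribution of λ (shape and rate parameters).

Total count ∑xᵢ = 9 over n = 6 nights.
Gamma is conjugate to the Poisson likelihood: posterior is Gamma(shape = 7.2+9 = 16.2, rate = 4.7+6 = 10.7).

Posterior: Gamma(shape=16.2, rate=10.7)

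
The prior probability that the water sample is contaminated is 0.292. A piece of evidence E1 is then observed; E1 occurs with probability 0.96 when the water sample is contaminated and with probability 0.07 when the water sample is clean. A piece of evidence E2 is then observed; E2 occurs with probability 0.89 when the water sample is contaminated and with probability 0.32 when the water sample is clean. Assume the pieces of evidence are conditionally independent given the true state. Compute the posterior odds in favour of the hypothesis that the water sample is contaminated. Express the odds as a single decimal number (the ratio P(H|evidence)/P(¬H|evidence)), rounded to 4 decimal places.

Posterior odds ≈ 15.7312

Prior odds = 0.292/(1−0.292) = 0.41243.
Likelihood ratio for E1 = 0.96/0.07 = 13.714.
Likelihood ratio for E2 = 0.89/0.32 = 2.7812.
Posterior odds = prior odds × LR₁ × LR₂ = 15.731.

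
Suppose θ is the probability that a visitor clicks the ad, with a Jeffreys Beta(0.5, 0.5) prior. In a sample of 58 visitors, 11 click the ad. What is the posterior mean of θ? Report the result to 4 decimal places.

Posterior mean ≈ 0.1949

Observing 11 successes and 47 failures updates Beta(0.5, 0.5) by adding the success and failure counts to the two shape parameters: α = 0.5+11 = 11.5, β = 0.5+47 = 47.5.
Posterior mean = α/(α+β) = 11.5/59 = 0.1949.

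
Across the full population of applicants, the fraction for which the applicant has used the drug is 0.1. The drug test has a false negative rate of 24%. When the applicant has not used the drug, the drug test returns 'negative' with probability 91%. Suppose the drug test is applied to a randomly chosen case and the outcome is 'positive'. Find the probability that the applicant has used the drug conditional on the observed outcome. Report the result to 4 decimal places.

P(H | E) ≈ 0.4841

Write H for 'the applicant has used the drug'. Prior odds H:¬H = 0.1/0.9 = 0.11111. For the 'positive' outcome, the likelihood ratio is 0.76/0.09 = 8.4444.
Posterior odds = 0.11111 × 8.4444 = 0.93827, so P(H|E) = 0.93827/(1+0.93827) = 0.4841.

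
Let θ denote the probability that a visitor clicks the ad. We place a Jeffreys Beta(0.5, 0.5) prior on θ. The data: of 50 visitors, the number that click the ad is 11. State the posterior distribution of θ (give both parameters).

Posterior: Beta(11.5, 39.5)

The binomial likelihood is conjugate to the Beta prior: with 11 successes and 39 failures, the posterior is Beta(0.5+11, 0.5+39) = Beta(11.5, 39.5).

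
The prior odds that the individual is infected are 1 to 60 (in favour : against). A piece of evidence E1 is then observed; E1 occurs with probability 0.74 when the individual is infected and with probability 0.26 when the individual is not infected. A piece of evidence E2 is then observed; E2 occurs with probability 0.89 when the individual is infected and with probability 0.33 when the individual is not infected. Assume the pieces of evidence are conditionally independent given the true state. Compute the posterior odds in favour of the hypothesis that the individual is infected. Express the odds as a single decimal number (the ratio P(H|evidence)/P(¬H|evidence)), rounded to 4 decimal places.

Posterior odds ≈ 0.1279

Prior odds = 1/60 = 0.016667. In log-odds, ln(0.016667) = -4.0943.
Add log likelihood ratios: ln(2.8462) + ln(2.6970) = 2.0381.
Posterior log-odds = -2.0562, so posterior odds = exp(-2.0562) = 0.12793.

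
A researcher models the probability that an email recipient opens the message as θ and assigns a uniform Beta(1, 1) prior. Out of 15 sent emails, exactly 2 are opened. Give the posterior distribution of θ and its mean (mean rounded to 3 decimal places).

Observing 2 successes and 13 failures updates Beta(1, 1) by adding the success and failure counts to the two shape parameters: α = 1+2 = 3, β = 1+13 = 14.
E[θ | data] = 3/(3+14) = 0.176.

Posterior: Beta(3, 14); mean ≈ 0.176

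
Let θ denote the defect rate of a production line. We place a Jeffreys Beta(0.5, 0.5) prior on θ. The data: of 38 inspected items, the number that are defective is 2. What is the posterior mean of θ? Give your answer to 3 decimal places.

Posterior mean ≈ 0.064

The binomial likelihood is conjugate to the Beta prior: with 2 successes and 36 failures, the posterior is Beta(0.5+2, 0.5+36) = Beta(2.5, 36.5).
E[θ | data] = 2.5/(2.5+36.5) = 0.064.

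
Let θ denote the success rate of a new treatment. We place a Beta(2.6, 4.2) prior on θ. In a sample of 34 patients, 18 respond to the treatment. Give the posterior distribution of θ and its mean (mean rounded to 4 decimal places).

Posterior: Beta(20.6, 20.2); mean ≈ 0.5049

Observing 18 successes and 16 failures updates Beta(2.6, 4.2) by adding the success and failure counts to the two shape parameters: α = 2.6+18 = 20.6, β = 4.2+16 = 20.2.
E[θ | data] = 20.6/(20.6+20.2) = 0.5049.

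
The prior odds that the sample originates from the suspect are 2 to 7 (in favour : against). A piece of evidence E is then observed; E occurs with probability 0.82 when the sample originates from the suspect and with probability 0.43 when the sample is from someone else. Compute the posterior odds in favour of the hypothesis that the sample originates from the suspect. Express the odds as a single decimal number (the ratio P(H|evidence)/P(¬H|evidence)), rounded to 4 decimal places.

Prior odds = 2/7 = 0.28571. In log-odds, ln(0.28571) = -1.2528.
Add log likelihood ratio: ln(1.9070) = 0.64552.
Posterior log-odds = -0.60724, so posterior odds = exp(-0.60724) = 0.54485.

Posterior odds ≈ 0.5449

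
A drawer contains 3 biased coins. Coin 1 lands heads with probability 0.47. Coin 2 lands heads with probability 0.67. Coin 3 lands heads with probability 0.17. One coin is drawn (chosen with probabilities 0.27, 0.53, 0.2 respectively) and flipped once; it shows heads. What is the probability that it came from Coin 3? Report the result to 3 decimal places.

Posterior probability ≈ 0.066

P(heads|C1) = 0.47; P(heads|C2) = 0.67; P(heads|C3) = 0.17.
Prior × likelihood for each source: 0.27·0.47=0.1269, 0.53·0.67=0.3551, 0.2·0.17=0.03400. Summing gives P(heads) = 0.51600.
P(Coin 3 | heads) = 0.03400 / 0.51600 = 0.066.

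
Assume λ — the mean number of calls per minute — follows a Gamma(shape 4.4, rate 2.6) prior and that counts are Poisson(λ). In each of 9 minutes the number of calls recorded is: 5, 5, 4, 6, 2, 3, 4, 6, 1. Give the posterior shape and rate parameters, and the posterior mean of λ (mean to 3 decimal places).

The Poisson likelihood adds the total count to the shape and the number of exposure periods to the rate. Here ∑xᵢ = 36 and n = 9, so shape 4.4→40.4 and rate 2.6→11.6.
E[λ | data] = 40.4/11.6 = 3.483.

Posterior: Gamma(shape=40.4, rate=11.6); mean ≈ 3.483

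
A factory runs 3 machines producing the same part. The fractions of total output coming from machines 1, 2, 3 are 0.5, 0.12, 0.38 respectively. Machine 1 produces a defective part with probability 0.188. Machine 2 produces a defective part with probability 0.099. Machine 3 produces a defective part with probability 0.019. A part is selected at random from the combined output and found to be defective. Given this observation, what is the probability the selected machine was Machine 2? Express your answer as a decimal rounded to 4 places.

P(defective|M1) = 0.188; P(defective|M2) = 0.099; P(defective|M3) = 0.019.
Prior × likelihood for each source: 0.5·0.188=0.09400, 0.12·0.099=0.01188, 0.38·0.019=0.007220. Summing gives P(defective) = 0.11310.
P(Machine 2 | defective) = 0.01188 / 0.11310 = 0.1050.

Posterior probability ≈ 0.1050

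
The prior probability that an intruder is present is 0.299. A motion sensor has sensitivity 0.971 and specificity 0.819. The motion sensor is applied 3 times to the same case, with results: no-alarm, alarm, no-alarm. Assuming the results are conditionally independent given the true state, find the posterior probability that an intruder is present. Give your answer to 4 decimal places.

Let H be the event that an intruder is present; start with P(H) = 0.299. P('alarm'|H) = 0.971, P('alarm'|¬H) = 0.181.
Update on result 1 ('no-alarm'): P(H) ← 0.029·0.2990 / (0.029·0.2990 + 0.819·0.7010) = 0.0086710/0.58279 = 0.0149.
Update on result 2 ('alarm'): P(H) ← 0.971·0.0149 / (0.971·0.0149 + 0.181·0.9851) = 0.014447/0.19275 = 0.0750.
Update on result 3 ('no-alarm'): P(H) ← 0.029·0.0750 / (0.029·0.0750 + 0.819·0.9250) = 0.0021736/0.75979 = 0.0029.

Posterior P(H) ≈ 0.0029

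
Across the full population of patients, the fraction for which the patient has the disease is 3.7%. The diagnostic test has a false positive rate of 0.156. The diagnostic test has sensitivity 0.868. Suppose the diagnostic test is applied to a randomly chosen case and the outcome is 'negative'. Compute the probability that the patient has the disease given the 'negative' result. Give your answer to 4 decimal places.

Write H for 'the patient has the disease'. Prior odds H:¬H = 0.037/0.963 = 0.038422. For the 'negative' outcome, the likelihood ratio is 0.132/0.844 = 0.15640.
Posterior odds = 0.038422 × 0.15640 = 0.0060091, so P(H|E) = 0.0060091/(1+0.0060091) = 0.0060.

P(H | E) ≈ 0.0060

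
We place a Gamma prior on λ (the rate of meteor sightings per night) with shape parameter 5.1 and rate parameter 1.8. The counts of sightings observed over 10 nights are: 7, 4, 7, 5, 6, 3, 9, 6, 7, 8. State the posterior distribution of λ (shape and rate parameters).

Posterior: Gamma(shape=67.1, rate=11.8)

Total count ∑xᵢ = 62 over n = 10 nights.
Gamma is conjugate to the Poisson likelihood: posterior is Gamma(shape = 5.1+62 = 67.1, rate = 1.8+10 = 11.8).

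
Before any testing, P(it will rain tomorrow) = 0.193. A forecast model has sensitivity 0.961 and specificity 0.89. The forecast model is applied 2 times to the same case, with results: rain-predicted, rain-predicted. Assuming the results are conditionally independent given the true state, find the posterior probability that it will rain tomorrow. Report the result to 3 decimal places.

Posterior P(H) ≈ 0.948

With H the event that it will rain tomorrow, the joint likelihood of the observed sequence is P(data|H) = 0.961·0.961 = 0.92352 and P(data|¬H) = 0.11·0.11 = 0.012100.
Bayes: P(H|data) = 0.193·0.92352 / (0.193·0.92352 + 0.807·0.012100) = 0.17824/0.18800 = 0.9481.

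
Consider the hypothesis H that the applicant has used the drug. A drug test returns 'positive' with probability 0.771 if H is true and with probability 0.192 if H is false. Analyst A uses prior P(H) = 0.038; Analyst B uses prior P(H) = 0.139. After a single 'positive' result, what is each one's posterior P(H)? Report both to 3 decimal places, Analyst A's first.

P('+'|H) = 0.771, P('+'|¬H) = 0.192.
Analyst A: numerator 0.771·0.038 = 0.029298; evidence = 0.029298+0.192·0.962 = 0.21400; posterior = 0.137.
Analyst B: numerator 0.771·0.139 = 0.10717; evidence = 0.10717+0.192·0.861 = 0.27248; posterior = 0.393.

Analyst A: 0.137; Analyst B: 0.393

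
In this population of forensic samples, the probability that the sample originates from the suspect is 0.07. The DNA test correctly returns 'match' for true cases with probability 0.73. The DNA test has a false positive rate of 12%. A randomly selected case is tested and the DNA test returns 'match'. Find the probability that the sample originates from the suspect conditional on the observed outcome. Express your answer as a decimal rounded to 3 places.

P(H | E) ≈ 0.314

Write H for 'the sample originates from the suspect'. Prior odds H:¬H = 0.07/0.93 = 0.075269. For the 'match' outcome, the likelihood ratio is 0.73/0.12 = 6.0833.
Posterior odds = 0.075269 × 6.0833 = 0.45789, so P(H|E) = 0.45789/(1+0.45789) = 0.314.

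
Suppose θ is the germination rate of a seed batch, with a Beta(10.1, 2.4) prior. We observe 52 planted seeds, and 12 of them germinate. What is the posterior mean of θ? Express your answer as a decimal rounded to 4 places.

Posterior mean ≈ 0.3426

The binomial likelihood is conjugate to the Beta prior: with 12 successes and 40 failures, the posterior is Beta(10.1+12, 2.4+40) = Beta(22.1, 42.4).
Posterior mean = α/(α+β) = 22.1/64.5 = 0.3426.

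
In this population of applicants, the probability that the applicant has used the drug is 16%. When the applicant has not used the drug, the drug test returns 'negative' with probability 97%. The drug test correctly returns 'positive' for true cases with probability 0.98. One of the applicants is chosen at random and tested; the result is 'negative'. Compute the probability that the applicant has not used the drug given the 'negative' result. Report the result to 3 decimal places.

P(¬H | E) ≈ 0.996

Write H for 'the applicant has used the drug'. Prior odds H:¬H = 0.16/0.84 = 0.19048. For the 'negative' outcome, the likelihood ratio is 0.02/0.97 = 0.020619.
Posterior odds = 0.19048 × 0.020619 = 0.0039273, so P(H|E) = 0.0039273/(1+0.0039273) = 0.004. Then P(¬H|E) = 1 − 0.004 = 0.996.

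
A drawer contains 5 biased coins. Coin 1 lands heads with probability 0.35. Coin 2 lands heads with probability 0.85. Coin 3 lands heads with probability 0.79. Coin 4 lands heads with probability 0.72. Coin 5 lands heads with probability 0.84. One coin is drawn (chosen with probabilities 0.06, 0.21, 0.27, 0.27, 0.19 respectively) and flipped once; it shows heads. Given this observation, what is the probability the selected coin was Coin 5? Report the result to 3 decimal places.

P(heads|C1) = 0.35; P(heads|C2) = 0.85; P(heads|C3) = 0.79; P(heads|C4) = 0.72; P(heads|C5) = 0.84.
Prior × likelihood for each source: 0.06·0.35=0.02100, 0.21·0.85=0.1785, 0.27·0.79=0.2133, 0.27·0.72=0.1944, 0.19·0.84=0.1596. Summing gives P(heads) = 0.76680.
P(Coin 5 | heads) = 0.1596 / 0.76680 = 0.208.

Posterior probability ≈ 0.208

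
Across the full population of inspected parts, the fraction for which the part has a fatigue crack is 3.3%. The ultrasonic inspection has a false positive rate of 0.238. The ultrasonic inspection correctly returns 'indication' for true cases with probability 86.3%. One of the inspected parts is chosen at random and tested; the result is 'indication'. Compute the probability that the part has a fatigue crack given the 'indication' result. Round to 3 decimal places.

P(H | E) ≈ 0.110

Write H for 'the part has a fatigue crack'. Prior odds H:¬H = 0.033/0.967 = 0.034126. For the 'indication' outcome, the likelihood ratio is 0.863/0.238 = 3.6261.
Posterior odds = 0.034126 × 3.6261 = 0.12374, so P(H|E) = 0.12374/(1+0.12374) = 0.110.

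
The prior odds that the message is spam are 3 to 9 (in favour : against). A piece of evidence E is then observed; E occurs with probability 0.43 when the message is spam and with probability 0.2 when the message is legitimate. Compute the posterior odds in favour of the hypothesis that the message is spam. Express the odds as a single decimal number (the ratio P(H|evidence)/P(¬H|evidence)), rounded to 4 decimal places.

Prior odds = 3/9 = 0.33333.
Likelihood ratio for E = 0.43/0.2 = 2.1500.
Posterior odds = prior odds × LR = 0.71667.

Posterior odds ≈ 0.7167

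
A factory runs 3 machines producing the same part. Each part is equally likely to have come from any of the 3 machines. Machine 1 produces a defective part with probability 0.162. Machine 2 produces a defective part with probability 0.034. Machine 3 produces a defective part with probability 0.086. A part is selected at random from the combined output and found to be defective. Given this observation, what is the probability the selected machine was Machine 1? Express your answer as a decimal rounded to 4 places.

Tabulate prior·likelihood by source: [1] prior 0.333333, lik 0.162, product 0.05400; [2] prior 0.333333, lik 0.034, product 0.01133; [3] prior 0.333333, lik 0.086, product 0.02867.
Normalizing constant = 0.094000; the posterior for Machine 1 is its product over the sum, 0.05400/0.094000 = 0.5745.

Posterior probability ≈ 0.5745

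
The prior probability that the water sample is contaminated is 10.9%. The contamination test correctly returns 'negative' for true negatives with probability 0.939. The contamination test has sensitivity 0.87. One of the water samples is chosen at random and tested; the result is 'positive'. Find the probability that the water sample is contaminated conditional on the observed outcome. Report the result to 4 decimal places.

Write H for 'the water sample is contaminated'. Prior odds H:¬H = 0.109/0.891 = 0.12233. For the 'positive' outcome, the likelihood ratio is 0.87/0.061 = 14.262.
Posterior odds = 0.12233 × 14.262 = 1.7448, so P(H|E) = 1.7448/(1+1.7448) = 0.6357.

P(H | E) ≈ 0.6357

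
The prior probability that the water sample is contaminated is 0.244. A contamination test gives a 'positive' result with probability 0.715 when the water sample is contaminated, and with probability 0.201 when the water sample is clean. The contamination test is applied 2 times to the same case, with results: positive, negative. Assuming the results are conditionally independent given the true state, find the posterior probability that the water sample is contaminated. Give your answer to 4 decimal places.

Posterior P(H) ≈ 0.2905

Let H be the event that the water sample is contaminated; start with P(H) = 0.244. P('positive'|H) = 0.715, P('positive'|¬H) = 0.201.
Update on result 1 ('positive'): P(H) ← 0.715·0.2440 / (0.715·0.2440 + 0.201·0.7560) = 0.17446/0.32642 = 0.5345.
Update on result 2 ('negative'): P(H) ← 0.285·0.5345 / (0.285·0.5345 + 0.799·0.4655) = 0.15232/0.52428 = 0.2905.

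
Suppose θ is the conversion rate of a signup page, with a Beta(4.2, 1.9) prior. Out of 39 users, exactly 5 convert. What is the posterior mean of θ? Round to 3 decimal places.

The binomial likelihood is conjugate to the Beta prior: with 5 successes and 34 failures, the posterior is Beta(4.2+5, 1.9+34) = Beta(9.2, 35.9).
Posterior mean = α/(α+β) = 9.2/45.1 = 0.204.

Posterior mean ≈ 0.204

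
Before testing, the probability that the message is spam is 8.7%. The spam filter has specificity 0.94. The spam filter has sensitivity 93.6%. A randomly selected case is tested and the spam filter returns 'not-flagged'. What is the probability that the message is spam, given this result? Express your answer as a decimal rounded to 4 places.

P(H | E) ≈ 0.0064

Write H for 'the message is spam'. Prior odds H:¬H = 0.087/0.913 = 0.095290. For the 'not-flagged' outcome, the likelihood ratio is 0.064/0.94 = 0.068085.
Posterior odds = 0.095290 × 0.068085 = 0.0064878, so P(H|E) = 0.0064878/(1+0.0064878) = 0.0064.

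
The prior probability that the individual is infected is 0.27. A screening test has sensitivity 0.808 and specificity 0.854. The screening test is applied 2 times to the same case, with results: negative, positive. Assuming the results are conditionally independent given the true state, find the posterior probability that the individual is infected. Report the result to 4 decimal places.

Posterior P(H) ≈ 0.3152

Let H be the event that the individual is infected; start with P(H) = 0.27. P('positive'|H) = 0.808, P('positive'|¬H) = 0.146.
Update on result 1 ('negative'): P(H) ← 0.192·0.2700 / (0.192·0.2700 + 0.854·0.7300) = 0.051840/0.67526 = 0.0768.
Update on result 2 ('positive'): P(H) ← 0.808·0.0768 / (0.808·0.0768 + 0.146·0.9232) = 0.062031/0.19682 = 0.3152.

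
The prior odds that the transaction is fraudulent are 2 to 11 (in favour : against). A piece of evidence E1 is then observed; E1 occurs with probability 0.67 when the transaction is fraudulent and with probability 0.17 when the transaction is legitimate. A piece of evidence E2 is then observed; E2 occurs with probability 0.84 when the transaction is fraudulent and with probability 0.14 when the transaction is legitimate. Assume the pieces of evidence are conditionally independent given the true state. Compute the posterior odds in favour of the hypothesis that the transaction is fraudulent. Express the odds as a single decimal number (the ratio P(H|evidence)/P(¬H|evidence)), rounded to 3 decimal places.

Posterior odds ≈ 4.299

Prior odds = 2/11 = 0.18182. In log-odds, ln(0.18182) = -1.7047.
Add log likelihood ratios: ln(3.9412) + ln(6.0000) = 3.1632.
Posterior log-odds = 1.4585, so posterior odds = exp(1.4585) = 4.2995.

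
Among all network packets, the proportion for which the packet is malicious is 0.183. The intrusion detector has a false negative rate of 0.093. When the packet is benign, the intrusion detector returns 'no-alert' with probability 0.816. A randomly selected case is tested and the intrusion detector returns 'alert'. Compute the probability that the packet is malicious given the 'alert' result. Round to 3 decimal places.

Write H for 'the packet is malicious'. Prior odds H:¬H = 0.183/0.817 = 0.22399. For the 'alert' outcome, the likelihood ratio is 0.907/0.184 = 4.9293.
Posterior odds = 0.22399 × 4.9293 = 1.1041, so P(H|E) = 1.1041/(1+1.1041) = 0.525.

P(H | E) ≈ 0.525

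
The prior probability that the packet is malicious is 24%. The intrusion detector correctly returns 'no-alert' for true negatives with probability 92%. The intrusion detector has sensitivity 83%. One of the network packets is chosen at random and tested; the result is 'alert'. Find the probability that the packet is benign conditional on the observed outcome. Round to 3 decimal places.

Write H for 'the packet is malicious'. Prior odds H:¬H = 0.24/0.76 = 0.31579. For the 'alert' outcome, the likelihood ratio is 0.83/0.08 = 10.375.
Posterior odds = 0.31579 × 10.375 = 3.2763, so P(H|E) = 3.2763/(1+3.2763) = 0.766. Then P(¬H|E) = 1 − 0.766 = 0.234.

P(¬H | E) ≈ 0.234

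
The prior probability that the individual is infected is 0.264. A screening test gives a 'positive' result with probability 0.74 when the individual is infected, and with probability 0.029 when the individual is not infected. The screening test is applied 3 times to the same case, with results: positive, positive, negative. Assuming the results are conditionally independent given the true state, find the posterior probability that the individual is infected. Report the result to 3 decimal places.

Let H be the event that the individual is infected; start with P(H) = 0.264. P('positive'|H) = 0.74, P('positive'|¬H) = 0.029.
Update on result 1 ('positive'): P(H) ← 0.74·0.2640 / (0.74·0.2640 + 0.029·0.7360) = 0.19536/0.21670 = 0.9015.
Update on result 2 ('positive'): P(H) ← 0.74·0.9015 / (0.74·0.9015 + 0.029·0.0985) = 0.66711/0.66997 = 0.9957.
Update on result 3 ('negative'): P(H) ← 0.26·0.9957 / (0.26·0.9957 + 0.971·0.0043) = 0.25889/0.26303 = 0.9843.

Posterior P(H) ≈ 0.984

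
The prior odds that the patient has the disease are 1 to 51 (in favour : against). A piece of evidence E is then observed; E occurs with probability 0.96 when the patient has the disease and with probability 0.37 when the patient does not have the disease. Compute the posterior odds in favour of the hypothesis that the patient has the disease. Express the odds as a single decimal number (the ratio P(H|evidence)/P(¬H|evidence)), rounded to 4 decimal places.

Prior odds = 1/51 = 0.019608.
Likelihood ratio for E = 0.96/0.37 = 2.5946.
Posterior odds = prior odds × LR = 0.050874.

Posterior odds ≈ 0.0509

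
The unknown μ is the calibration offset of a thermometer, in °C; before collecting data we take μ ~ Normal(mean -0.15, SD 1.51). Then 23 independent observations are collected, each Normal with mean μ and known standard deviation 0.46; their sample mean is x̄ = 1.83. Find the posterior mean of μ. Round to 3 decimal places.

Posterior mean ≈ 1.822

With known σ, the Normal prior is conjugate. Weight on the data is w = (n/σ²)/(n/σ² + 1/τ₀²) = 108.696/(108.696+0.438577) = 0.99598.
Posterior mean = w·x̄ + (1−w)·μ₀ = 0.99598·1.83 + 0.0040187·-0.15 = 1.822.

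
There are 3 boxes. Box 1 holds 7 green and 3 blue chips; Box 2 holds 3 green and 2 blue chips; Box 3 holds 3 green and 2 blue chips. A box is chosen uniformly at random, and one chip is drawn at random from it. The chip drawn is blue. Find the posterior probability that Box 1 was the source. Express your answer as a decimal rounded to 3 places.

P(blue|Box 1) = 0.3; P(blue|Box 2) = 0.4; P(blue|Box 3) = 0.4.
Prior × likelihood for each source: 0.333333·0.3=0.1000, 0.333333·0.4=0.1333, 0.333333·0.4=0.1333. Summing gives P(blue) = 0.36667.
P(Box 1 | blue) = 0.1000 / 0.36667 = 0.273.

Posterior probability ≈ 0.273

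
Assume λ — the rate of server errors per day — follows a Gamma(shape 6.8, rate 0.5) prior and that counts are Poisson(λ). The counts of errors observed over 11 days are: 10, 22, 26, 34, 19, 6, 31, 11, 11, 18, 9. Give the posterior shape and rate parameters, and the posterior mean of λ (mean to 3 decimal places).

The Poisson likelihood adds the total count to the shape and the number of exposure periods to the rate. Here ∑xᵢ = 197 and n = 11, so shape 6.8→203.8 and rate 0.5→11.5.
E[λ | data] = 203.8/11.5 = 17.722.

Posterior: Gamma(shape=203.8, rate=11.5); mean ≈ 17.722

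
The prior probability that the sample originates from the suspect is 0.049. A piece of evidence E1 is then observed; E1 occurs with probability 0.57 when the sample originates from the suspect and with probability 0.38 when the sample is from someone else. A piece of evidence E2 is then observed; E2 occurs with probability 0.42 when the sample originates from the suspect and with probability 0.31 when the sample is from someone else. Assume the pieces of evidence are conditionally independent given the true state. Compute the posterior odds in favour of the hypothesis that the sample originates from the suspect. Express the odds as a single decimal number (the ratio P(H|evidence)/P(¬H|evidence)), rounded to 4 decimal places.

Prior odds = 0.049/(1−0.049) = 0.051525.
Likelihood ratio for E1 = 0.57/0.38 = 1.5000.
Likelihood ratio for E2 = 0.42/0.31 = 1.3548.
Posterior odds = prior odds × LR₁ × LR₂ = 0.10471.

Posterior odds ≈ 0.1047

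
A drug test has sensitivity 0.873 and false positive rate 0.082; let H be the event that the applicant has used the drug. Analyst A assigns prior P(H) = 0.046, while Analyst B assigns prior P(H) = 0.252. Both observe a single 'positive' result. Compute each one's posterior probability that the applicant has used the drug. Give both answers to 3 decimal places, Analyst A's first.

Analyst A: 0.339; Analyst B: 0.782

The likelihood ratio for a 'positive' result is 0.873/0.082 = 10.646.
Analyst A: prior odds 0.046/0.954 = 0.048218; posterior odds 0.51335; posterior probability 0.339.
Analyst B: prior odds 0.252/0.748 = 0.33690; posterior odds 3.5867; posterior probability 0.782.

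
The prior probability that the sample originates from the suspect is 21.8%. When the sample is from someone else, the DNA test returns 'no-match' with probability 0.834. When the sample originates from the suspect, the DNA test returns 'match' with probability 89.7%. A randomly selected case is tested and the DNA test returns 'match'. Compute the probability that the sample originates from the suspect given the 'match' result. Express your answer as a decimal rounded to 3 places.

P(H | E) ≈ 0.601

Write H for 'the sample originates from the suspect'. Prior odds H:¬H = 0.218/0.782 = 0.27877. For the 'match' outcome, the likelihood ratio is 0.897/0.166 = 5.4036.
Posterior odds = 0.27877 × 5.4036 = 1.5064, so P(H|E) = 1.5064/(1+1.5064) = 0.601.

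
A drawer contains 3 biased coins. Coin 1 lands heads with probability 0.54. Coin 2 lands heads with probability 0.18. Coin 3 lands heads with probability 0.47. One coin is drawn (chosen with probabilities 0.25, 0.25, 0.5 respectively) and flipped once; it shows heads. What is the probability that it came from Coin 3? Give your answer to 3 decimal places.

Posterior probability ≈ 0.566

P(heads|C1) = 0.54; P(heads|C2) = 0.18; P(heads|C3) = 0.47.
Prior × likelihood for each source: 0.25·0.54=0.1350, 0.25·0.18=0.04500, 0.5·0.47=0.2350. Summing gives P(heads) = 0.41500.
P(Coin 3 | heads) = 0.2350 / 0.41500 = 0.566.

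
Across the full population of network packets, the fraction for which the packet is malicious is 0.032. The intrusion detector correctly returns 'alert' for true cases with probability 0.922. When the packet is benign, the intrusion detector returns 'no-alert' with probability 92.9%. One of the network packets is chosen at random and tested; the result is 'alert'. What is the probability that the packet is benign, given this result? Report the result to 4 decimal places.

Let H be the event that the packet is malicious. P(H) = 0.032, so P(¬H) = 0.968. With E the 'alert' result, P(E|H) = 0.922 and P(E|¬H) = 0.071.
P(E) = 0.922·0.032 + 0.071·0.968 = 0.029504 + 0.068728 = 0.098232.
By Bayes' theorem, P(H|E) = 0.029504 / 0.098232 = 0.3004. Hence P(¬H|E) = 1 − 0.3004 = 0.6996.

P(¬H | E) ≈ 0.6996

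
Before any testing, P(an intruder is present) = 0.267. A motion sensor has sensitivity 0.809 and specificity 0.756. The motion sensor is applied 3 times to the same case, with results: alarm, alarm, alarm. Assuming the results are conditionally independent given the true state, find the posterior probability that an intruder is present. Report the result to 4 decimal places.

Posterior P(H) ≈ 0.9300

With H the event that an intruder is present, the joint likelihood of the observed sequence is P(data|H) = 0.809·0.809·0.809 = 0.52948 and P(data|¬H) = 0.244·0.244·0.244 = 0.014527.
Bayes: P(H|data) = 0.267·0.52948 / (0.267·0.52948 + 0.733·0.014527) = 0.14137/0.15202 = 0.9300.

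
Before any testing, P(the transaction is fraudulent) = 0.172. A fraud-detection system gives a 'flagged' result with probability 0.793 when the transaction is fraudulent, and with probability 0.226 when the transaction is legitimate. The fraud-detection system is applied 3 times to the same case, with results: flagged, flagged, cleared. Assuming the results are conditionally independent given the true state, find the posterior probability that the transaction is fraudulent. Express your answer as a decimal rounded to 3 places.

Let H be the event that the transaction is fraudulent; start with P(H) = 0.172. P('flagged'|H) = 0.793, P('flagged'|¬H) = 0.226.
Update on result 1 ('flagged'): P(H) ← 0.793·0.1720 / (0.793·0.1720 + 0.226·0.8280) = 0.13640/0.32352 = 0.4216.
Update on result 2 ('flagged'): P(H) ← 0.793·0.4216 / (0.793·0.4216 + 0.226·0.5784) = 0.33432/0.46504 = 0.7189.
Update on result 3 ('cleared'): P(H) ← 0.207·0.7189 / (0.207·0.7189 + 0.774·0.2811) = 0.14881/0.36638 = 0.4062.

Posterior P(H) ≈ 0.406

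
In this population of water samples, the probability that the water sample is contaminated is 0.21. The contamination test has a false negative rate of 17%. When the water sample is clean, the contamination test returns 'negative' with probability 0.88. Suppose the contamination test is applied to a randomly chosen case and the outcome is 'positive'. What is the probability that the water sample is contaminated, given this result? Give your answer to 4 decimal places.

P(H | E) ≈ 0.6477

Let H be the event that the water sample is contaminated. P(H) = 0.21, so P(¬H) = 0.79. With E the 'positive' result, P(E|H) = 0.83 and P(E|¬H) = 0.12.
P(E) = 0.83·0.21 + 0.12·0.79 = 0.17430 + 0.094800 = 0.26910.
By Bayes' theorem, P(H|E) = 0.17430 / 0.26910 = 0.6477.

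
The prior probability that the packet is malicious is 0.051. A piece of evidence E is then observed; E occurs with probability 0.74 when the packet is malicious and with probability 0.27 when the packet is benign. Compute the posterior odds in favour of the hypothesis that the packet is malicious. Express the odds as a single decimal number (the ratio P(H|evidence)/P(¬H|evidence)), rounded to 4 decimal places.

Prior odds = 0.051/(1−0.051) = 0.053741.
Likelihood ratio for E = 0.74/0.27 = 2.7407.
Posterior odds = prior odds × LR = 0.14729.

Posterior odds ≈ 0.1473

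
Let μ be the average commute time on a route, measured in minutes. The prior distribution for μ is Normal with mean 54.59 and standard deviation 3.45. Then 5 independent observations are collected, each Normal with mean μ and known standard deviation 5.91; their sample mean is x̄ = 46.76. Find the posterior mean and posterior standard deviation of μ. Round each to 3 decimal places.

Posterior mean ≈ 49.656; posterior SD ≈ 2.098

With known σ, the Normal prior is conjugate. Weight on the data is w = (n/σ²)/(n/σ² + 1/τ₀²) = 0.143151/(0.143151+0.0840160) = 0.63016.
Posterior mean = w·x̄ + (1−w)·μ₀ = 0.63016·46.76 + 0.36984·54.59 = 49.656. Posterior variance = 1/(0.143151+0.0840160) = 4.40204, so SD = 2.098.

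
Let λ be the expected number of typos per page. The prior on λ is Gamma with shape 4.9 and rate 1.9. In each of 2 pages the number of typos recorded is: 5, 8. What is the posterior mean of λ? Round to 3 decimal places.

The Poisson likelihood adds the total count to the shape and the number of exposure periods to the rate. Here ∑xᵢ = 13 and n = 2, so shape 4.9→17.9 and rate 1.9→3.9.
Posterior mean = shape/rate = 17.9/3.9 = 4.590.

Posterior mean ≈ 4.590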